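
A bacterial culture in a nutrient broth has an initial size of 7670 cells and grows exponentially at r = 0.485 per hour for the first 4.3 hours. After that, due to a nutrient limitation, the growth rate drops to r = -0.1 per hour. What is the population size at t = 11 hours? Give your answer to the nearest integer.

Phase 1: N(4.3) = 7670·e^(0.485×4.3) = 7670·e^2.085 = 61732.9.
Phase 2 runs for 11 − 4.3 = 6.7 hours at r = -0.1.
N(11) = 61732.9·e^(-0.1×6.7) = 61732.9·e^-0.67 = 31589.2.

31589 cells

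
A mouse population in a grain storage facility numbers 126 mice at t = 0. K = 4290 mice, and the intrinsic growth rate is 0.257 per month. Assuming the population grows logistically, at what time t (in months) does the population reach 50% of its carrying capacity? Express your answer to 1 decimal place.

13.6 months

A = (K − N₀)/N₀ = (4290 − 126)/126 = 33.048.
Solve 4290/(1 + 33.048·e^(−0.257t)) = 2145: 1 + 33.048·e^(−0.257t) = 2, so e^(−0.257t) = 0.0302594.
−0.257·t = ln(0.0302594) = -3.4979, so t = 3.4979/0.257 = 13.611.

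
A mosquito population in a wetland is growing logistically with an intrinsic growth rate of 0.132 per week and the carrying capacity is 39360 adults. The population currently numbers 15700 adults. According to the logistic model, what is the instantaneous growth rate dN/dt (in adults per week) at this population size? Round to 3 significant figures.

dN/dt = rN(1 − N/K) = 0.132 × 15700 × (1 − 15700/39360).
1 − 15700/39360 = 0.60112; dN/dt = 0.132 × 15700 × 0.60112 = 1245.8.

1250 adults per week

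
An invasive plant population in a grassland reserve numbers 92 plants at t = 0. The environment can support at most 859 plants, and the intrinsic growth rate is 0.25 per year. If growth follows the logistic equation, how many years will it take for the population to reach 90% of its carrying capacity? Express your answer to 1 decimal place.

A = (K − N₀)/N₀ = (859 − 92)/92 = 8.337.
Solve 859/(1 + 8.337·e^(−0.25t)) = 773.1: 1 + 8.337·e^(−0.25t) = 1.1111, so e^(−0.25t) = 0.0133275.
−0.25·t = ln(0.0133275) = -4.3179, so t = 4.3179/0.25 = 17.272.

17.3 years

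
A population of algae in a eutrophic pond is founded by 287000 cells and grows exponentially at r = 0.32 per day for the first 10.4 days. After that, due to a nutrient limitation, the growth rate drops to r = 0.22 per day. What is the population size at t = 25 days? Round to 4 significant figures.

Phase 1: N(10.4) = 287000·e^(0.32×10.4) = 287000·e^3.328 = 8.002283×10^6.
Phase 2 runs for 25 − 10.4 = 14.6 days at r = 0.22.
N(25) = 8.002283×10^6·e^(0.22×14.6) = 8.002283×10^6·e^3.212 = 1.986862×10^8.

198700000 cells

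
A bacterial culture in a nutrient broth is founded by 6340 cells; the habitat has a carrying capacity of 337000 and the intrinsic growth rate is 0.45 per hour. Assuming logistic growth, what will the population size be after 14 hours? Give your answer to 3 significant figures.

308000 cells

A = (K − N₀)/N₀ = (337000 − 6340)/6340 = 52.155.
N(t) = K/(1 + A·e^(−rt)) = 337000/(1 + 52.155×e^(−0.45×14)).
e^(−6.3) = 0.0018363; denominator = 1 + 52.155×0.0018363 = 1.0958.
N = 337000/1.0958 = 307546.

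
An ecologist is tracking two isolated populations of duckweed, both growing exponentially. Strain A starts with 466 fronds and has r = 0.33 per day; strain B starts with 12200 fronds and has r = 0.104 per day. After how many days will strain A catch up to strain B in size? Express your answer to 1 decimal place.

14.4 days

Set 466·e^(0.33t) = 12200·e^(0.104t).
e^((0.33 − 0.104)t) = 12200/466 → e^(0.226·t) = 26.18.
0.226·t = ln(26.18) = 3.265, so t = 3.265/0.226 = 14.447.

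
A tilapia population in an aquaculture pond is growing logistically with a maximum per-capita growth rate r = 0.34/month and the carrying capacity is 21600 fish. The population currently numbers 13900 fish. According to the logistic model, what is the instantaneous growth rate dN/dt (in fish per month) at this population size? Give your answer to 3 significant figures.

dN/dt = rN(1 − N/K) = 0.34 × 13900 × (1 − 13900/21600).
1 − 13900/21600 = 0.35648; dN/dt = 0.34 × 13900 × 0.35648 = 1684.7.

1680 fish per month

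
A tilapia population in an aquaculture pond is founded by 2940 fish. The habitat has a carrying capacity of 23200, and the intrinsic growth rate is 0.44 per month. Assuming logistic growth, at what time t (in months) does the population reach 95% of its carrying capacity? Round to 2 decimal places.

A = (K − N₀)/N₀ = (23200 − 2940)/2940 = 6.8912.
Solve 23200/(1 + 6.8912·e^(−0.44t)) = 22040: 1 + 6.8912·e^(−0.44t) = 1.0526, so e^(−0.44t) = 0.00763755.
−0.44·t = ln(0.00763755) = -4.8747, so t = 4.8747/0.44 = 11.079.

11.08 months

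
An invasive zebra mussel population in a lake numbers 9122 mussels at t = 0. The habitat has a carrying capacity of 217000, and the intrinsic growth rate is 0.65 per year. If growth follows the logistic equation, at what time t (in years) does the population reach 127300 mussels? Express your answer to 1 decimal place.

5.3 years

A = (K − N₀)/N₀ = (217000 − 9122)/9122 = 22.789.
Solve 217000/(1 + 22.789·e^(−0.65t)) = 127300: 1 + 22.789·e^(−0.65t) = 1.7046, so e^(−0.65t) = 0.0309204.
−0.65·t = ln(0.0309204) = -3.4763, so t = 3.4763/0.65 = 5.3482.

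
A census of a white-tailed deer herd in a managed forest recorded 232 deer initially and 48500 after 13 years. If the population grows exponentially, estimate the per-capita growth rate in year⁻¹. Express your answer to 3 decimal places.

From N(t) = N₀·e^(rt): e^(r·13) = 48500/232 = 209.05.
r·13 = ln(209.05) = 5.3426, so r = 5.3426/13 = 0.41097.

0.411 per year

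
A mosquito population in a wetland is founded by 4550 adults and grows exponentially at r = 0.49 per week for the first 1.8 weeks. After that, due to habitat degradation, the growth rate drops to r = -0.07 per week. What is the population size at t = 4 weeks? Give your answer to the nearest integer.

9423 adults

Phase 1: N(1.8) = 4550·e^(0.49×1.8) = 4550·e^0.882 = 10991.6.
Phase 2 runs for 4 − 1.8 = 2.2 weeks at r = -0.07.
N(4) = 10991.6·e^(-0.07×2.2) = 10991.6·e^-0.154 = 9422.75.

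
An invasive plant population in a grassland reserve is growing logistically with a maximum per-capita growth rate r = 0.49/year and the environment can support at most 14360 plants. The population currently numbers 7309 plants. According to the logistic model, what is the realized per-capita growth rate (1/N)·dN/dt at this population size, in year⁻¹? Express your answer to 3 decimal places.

0.241 per year

(1/N)·dN/dt = r(1 − N/K) = 0.49 × (1 − 7309/14360).
= 0.49 × 0.49102 = 0.2406.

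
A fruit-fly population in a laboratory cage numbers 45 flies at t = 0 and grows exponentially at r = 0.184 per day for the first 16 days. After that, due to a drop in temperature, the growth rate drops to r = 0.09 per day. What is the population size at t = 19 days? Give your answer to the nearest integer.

1120 flies

Phase 1: N(16) = 45·e^(0.184×16) = 45·e^2.944 = 854.625.
Phase 2 runs for 19 − 16 = 3 days at r = 0.09.
N(19) = 854.625·e^(0.09×3) = 854.625·e^0.27 = 1119.53.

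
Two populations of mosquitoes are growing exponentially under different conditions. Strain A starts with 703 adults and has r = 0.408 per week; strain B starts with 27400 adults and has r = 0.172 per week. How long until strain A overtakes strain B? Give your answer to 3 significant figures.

15.5 weeks

Set 703·e^(0.408t) = 27400·e^(0.172t).
e^((0.408 − 0.172)t) = 27400/703 → e^(0.236·t) = 38.976.
0.236·t = ln(38.976) = 3.6629, so t = 3.6629/0.236 = 15.521.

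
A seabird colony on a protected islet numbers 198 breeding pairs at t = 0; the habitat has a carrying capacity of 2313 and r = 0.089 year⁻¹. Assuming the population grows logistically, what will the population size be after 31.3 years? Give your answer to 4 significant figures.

1394 breeding pairs

A = (K − N₀)/N₀ = (2313 − 198)/198 = 10.682.
N(t) = K/(1 + A·e^(−rt)) = 2313/(1 + 10.682×e^(−0.089×31.3)).
e^(−2.786) = 0.061686; denominator = 1 + 10.682×0.061686 = 1.6589.
N = 2313/1.6589 = 1394.28.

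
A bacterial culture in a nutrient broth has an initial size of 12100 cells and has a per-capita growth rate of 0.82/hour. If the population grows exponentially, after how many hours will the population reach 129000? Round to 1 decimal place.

Set N₀·e^(rt) = 129000: e^(0.82·t) = 129000/12100 = 10.661.
0.82·t = ln(10.661) = 2.3666, so t = 2.3666/0.82 = 2.8861.

2.9 hours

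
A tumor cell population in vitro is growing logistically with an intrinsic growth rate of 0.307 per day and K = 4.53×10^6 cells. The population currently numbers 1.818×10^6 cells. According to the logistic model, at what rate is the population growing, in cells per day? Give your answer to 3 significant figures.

334000 cells per day

dN/dt = rN(1 − N/K) = 0.307 × 1.818×10^6 × (1 − 1.818×10^6/4.53×10^6).
1 − 1.818×10^6/4.53×10^6 = 0.59868; dN/dt = 0.307 × 1.818×10^6 × 0.59868 = 3.34136×10^5.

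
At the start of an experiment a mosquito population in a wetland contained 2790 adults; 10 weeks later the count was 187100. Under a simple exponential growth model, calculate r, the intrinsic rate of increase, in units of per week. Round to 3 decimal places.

0.421 per week

From N(t) = N₀·e^(rt): e^(r·10) = 187100/2790 = 67.061.
r·10 = ln(67.061) = 4.2056, so r = 4.2056/10 = 0.42056.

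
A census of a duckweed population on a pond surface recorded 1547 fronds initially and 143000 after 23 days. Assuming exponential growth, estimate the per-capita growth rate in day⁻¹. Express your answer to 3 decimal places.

From N(t) = N₀·e^(rt): e^(r·23) = 143000/1547 = 92.437.
r·23 = ln(92.437) = 4.5265, so r = 4.5265/23 = 0.19681.

0.197 per day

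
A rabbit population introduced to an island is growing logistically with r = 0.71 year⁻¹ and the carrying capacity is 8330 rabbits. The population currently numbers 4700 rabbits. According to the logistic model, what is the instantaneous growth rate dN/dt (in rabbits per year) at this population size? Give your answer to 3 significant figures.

1450 rabbits per year

dN/dt = rN(1 − N/K) = 0.71 × 4700 × (1 − 4700/8330).
1 − 4700/8330 = 0.43577; dN/dt = 0.71 × 4700 × 0.43577 = 1454.2.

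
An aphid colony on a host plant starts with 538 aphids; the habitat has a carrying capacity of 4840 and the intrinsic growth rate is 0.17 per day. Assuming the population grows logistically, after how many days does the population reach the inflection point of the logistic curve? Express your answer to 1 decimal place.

Logistic growth is fastest at N = K/2 = 2420.
A = (K − N₀)/N₀ = 7.9963. Set K/(1 + A·e^(−rt)) = K/2 → A·e^(−rt) = 1.
e^(−0.17t) = 1/7.9963 = 0.125058, so t = ln(7.9963)/0.17 = 2.079/0.17 = 12.229.

12.2 days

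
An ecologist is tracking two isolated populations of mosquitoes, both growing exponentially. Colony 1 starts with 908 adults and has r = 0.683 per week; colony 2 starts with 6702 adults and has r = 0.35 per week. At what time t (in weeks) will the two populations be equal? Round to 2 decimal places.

Set 908·e^(0.683t) = 6702·e^(0.35t).
e^((0.683 − 0.35)t) = 6702/908 → e^(0.333·t) = 7.3811.
0.333·t = ln(7.3811) = 1.9989, so t = 1.9989/0.333 = 6.0028.

6.00 weeks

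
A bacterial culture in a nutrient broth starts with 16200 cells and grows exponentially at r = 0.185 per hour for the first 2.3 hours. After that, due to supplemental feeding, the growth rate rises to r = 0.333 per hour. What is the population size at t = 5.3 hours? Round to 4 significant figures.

67320 cells

Phase 1: N(2.3) = 16200·e^(0.185×2.3) = 16200·e^0.4255 = 24791.8.
Phase 2 runs for 5.3 − 2.3 = 3 hours at r = 0.333.
N(5.3) = 24791.8·e^(0.333×3) = 24791.8·e^0.999 = 67323.6.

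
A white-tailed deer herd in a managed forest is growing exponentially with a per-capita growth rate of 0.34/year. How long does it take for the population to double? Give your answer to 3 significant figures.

2.04 years

Doubling time t_d = ln(2)/r = 0.6931/0.34 = 2.0387.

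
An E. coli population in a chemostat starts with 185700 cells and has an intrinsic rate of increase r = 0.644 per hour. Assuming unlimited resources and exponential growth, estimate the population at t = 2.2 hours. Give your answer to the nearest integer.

765809 cells

N(t) = N₀·e^(rt) = 185700 × e^(0.644×2.2) = 185700 × e^1.417.
e^1.417 ≈ 4.1239, so N ≈ 185700 × 4.1239 = 765809.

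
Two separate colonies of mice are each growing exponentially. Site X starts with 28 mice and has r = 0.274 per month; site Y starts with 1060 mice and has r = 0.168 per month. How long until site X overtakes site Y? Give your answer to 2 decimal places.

Set 28·e^(0.274t) = 1060·e^(0.168t).
e^((0.274 − 0.168)t) = 1060/28 → e^(0.106·t) = 37.857.
0.106·t = ln(37.857) = 3.6338, so t = 3.6338/0.106 = 34.281.

34.28 months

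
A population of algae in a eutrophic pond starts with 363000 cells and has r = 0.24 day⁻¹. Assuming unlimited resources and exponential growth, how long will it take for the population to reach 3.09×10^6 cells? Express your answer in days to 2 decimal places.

8.92 days

Set N₀·e^(rt) = 3.09×10^6: e^(0.24·t) = 3.09×10^6/363000 = 8.5124.
0.24·t = ln(8.5124) = 2.1415, so t = 2.1415/0.24 = 8.923.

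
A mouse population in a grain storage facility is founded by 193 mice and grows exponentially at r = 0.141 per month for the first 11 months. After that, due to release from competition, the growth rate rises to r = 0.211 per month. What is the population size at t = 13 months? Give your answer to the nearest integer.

1388 mice

Phase 1: N(11) = 193·e^(0.141×11) = 193·e^1.551 = 910.224.
Phase 2 runs for 13 − 11 = 2 months at r = 0.211.
N(13) = 910.224·e^(0.211×2) = 910.224·e^0.422 = 1388.1.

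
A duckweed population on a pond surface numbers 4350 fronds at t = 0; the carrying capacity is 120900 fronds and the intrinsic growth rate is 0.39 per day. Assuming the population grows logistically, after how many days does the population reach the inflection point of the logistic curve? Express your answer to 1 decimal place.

8.4 days

Logistic growth is fastest at N = K/2 = 60450.
A = (K − N₀)/N₀ = 26.793. Set K/(1 + A·e^(−rt)) = K/2 → A·e^(−rt) = 1.
e^(−0.39t) = 1/26.793 = 0.037323, so t = ln(26.793)/0.39 = 3.2881/0.39 = 8.4311.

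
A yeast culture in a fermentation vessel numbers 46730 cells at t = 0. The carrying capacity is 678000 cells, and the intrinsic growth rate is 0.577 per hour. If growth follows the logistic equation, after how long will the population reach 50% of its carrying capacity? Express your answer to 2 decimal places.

A = (K − N₀)/N₀ = (678000 − 46730)/46730 = 13.509.
Solve 678000/(1 + 13.509·e^(−0.577t)) = 339000: 1 + 13.509·e^(−0.577t) = 2, so e^(−0.577t) = 0.0740254.
−0.577·t = ln(0.0740254) = -2.6033, so t = 2.6033/0.577 = 4.5119.

4.51 hours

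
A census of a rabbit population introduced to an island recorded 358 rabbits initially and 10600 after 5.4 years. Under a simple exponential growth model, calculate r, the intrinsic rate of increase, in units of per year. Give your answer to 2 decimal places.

0.63 per year

From N(t) = N₀·e^(rt): e^(r·5.4) = 10600/358 = 29.609.
r·5.4 = ln(29.609) = 3.3881, so r = 3.3881/5.4 = 0.62742.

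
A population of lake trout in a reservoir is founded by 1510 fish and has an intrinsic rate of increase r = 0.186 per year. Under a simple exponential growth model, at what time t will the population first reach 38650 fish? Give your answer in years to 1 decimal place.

Set N₀·e^(rt) = 38650: e^(0.186·t) = 38650/1510 = 25.596.
0.186·t = ln(25.596) = 3.2424, so t = 3.2424/0.186 = 17.432.

17.4 years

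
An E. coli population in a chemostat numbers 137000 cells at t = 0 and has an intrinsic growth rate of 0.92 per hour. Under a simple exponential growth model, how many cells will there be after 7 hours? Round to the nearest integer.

N(t) = N₀·e^(rt) = 137000 × e^(0.92×7) = 137000 × e^6.44.
e^6.44 ≈ 626.41, so N ≈ 137000 × 626.41 = 8.581773×10^7.

85817732 cells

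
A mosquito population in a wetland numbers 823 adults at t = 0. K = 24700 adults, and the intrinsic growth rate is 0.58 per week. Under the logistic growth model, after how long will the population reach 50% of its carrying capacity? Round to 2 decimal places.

5.81 weeks

A = (K − N₀)/N₀ = (24700 − 823)/823 = 29.012.
Solve 24700/(1 + 29.012·e^(−0.58t)) = 12350: 1 + 29.012·e^(−0.58t) = 2, so e^(−0.58t) = 0.0344683.
−0.58·t = ln(0.0344683) = -3.3677, so t = 3.3677/0.58 = 5.8064.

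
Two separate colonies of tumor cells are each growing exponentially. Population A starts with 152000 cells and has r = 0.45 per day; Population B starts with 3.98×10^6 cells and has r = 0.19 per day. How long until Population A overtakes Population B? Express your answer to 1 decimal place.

12.6 days

Set 152000·e^(0.45t) = 3.98×10^6·e^(0.19t).
e^((0.45 − 0.19)t) = 3.98×10^6/152000 → e^(0.26·t) = 26.184.
0.26·t = ln(26.184) = 3.2652, so t = 3.2652/0.26 = 12.558.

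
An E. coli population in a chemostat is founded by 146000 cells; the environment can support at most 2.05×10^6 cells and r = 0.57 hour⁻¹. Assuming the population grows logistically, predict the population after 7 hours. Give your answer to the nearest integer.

A = (K − N₀)/N₀ = (2.05×10^6 − 146000)/146000 = 13.041.
N(t) = K/(1 + A·e^(−rt)) = 2.05×10^6/(1 + 13.041×e^(−0.57×7)).
e^(−3.99) = 0.0185; denominator = 1 + 13.041×0.0185 = 1.2413.
N = 2.05×10^6/1.2413 = 1.651552×10^6.

1651552 cells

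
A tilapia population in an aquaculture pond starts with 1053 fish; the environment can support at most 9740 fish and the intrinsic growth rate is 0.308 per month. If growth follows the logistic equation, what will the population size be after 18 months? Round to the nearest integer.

A = (K − N₀)/N₀ = (9740 − 1053)/1053 = 8.2498.
N(t) = K/(1 + A·e^(−rt)) = 9740/(1 + 8.2498×e^(−0.308×18)).
e^(−5.544) = 0.0039109; denominator = 1 + 8.2498×0.0039109 = 1.0323.
N = 9740/1.0323 = 9435.57.

9436 fish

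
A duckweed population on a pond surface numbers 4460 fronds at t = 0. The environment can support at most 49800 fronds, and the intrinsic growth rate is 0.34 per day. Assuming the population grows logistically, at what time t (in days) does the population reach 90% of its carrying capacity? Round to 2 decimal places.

13.28 days

A = (K − N₀)/N₀ = (49800 − 4460)/4460 = 10.166.
Solve 49800/(1 + 10.166·e^(−0.34t)) = 44820: 1 + 10.166·e^(−0.34t) = 1.1111, so e^(−0.34t) = 0.0109298.
−0.34·t = ln(0.0109298) = -4.5163, so t = 4.5163/0.34 = 13.283.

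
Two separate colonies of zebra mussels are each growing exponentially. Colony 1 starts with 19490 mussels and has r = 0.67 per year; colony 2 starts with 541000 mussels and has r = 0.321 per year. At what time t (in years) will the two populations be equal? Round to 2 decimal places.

Set 19490·e^(0.67t) = 541000·e^(0.321t).
e^((0.67 − 0.321)t) = 541000/19490 → e^(0.349·t) = 27.758.
0.349·t = ln(27.758) = 3.3235, so t = 3.3235/0.349 = 9.523.

9.52 years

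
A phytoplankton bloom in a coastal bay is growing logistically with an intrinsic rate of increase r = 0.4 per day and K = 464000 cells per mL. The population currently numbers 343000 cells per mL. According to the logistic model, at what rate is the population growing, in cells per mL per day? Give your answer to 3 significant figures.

dN/dt = rN(1 − N/K) = 0.4 × 343000 × (1 − 343000/464000).
1 − 343000/464000 = 0.26078; dN/dt = 0.4 × 343000 × 0.26078 = 35778.

35800 cells per mL per day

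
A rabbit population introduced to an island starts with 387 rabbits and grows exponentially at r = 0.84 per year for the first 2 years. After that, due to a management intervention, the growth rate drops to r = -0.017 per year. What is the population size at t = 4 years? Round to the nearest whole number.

2007 rabbits

Phase 1: N(2) = 387·e^(0.84×2) = 387·e^1.68 = 2076.47.
Phase 2 runs for 4 − 2 = 2 years at r = -0.017.
N(4) = 2076.47·e^(-0.017×2) = 2076.47·e^-0.034 = 2007.06.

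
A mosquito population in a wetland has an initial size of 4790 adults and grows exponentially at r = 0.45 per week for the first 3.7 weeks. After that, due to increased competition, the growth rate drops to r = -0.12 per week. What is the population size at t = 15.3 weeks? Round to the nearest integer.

Phase 1: N(3.7) = 4790·e^(0.45×3.7) = 4790·e^1.665 = 25318.4.
Phase 2 runs for 15.3 − 3.7 = 11.6 weeks at r = -0.12.
N(15.3) = 25318.4·e^(-0.12×11.6) = 25318.4·e^-1.392 = 6293.58.

6294 adults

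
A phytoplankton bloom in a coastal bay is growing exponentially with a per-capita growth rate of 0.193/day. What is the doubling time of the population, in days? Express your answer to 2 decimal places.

3.59 days

Doubling time t_d = ln(2)/r = 0.6931/0.193 = 3.5914.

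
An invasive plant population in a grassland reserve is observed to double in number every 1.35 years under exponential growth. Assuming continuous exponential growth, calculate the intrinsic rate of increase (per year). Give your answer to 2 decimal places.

r = ln(2)/t_d = 0.6931/1.35 = 0.51344.

0.51 per year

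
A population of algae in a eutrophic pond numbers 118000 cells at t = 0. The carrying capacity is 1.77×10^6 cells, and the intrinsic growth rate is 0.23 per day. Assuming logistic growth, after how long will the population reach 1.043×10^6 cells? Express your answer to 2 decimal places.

13.04 days

A = (K − N₀)/N₀ = (1.77×10^6 − 118000)/118000 = 14.
Solve 1.77×10^6/(1 + 14·e^(−0.23t)) = 1.043×10^6: 1 + 14·e^(−0.23t) = 1.697, so e^(−0.23t) = 0.0497877.
−0.23·t = ln(0.0497877) = -3, so t = 3/0.23 = 13.043.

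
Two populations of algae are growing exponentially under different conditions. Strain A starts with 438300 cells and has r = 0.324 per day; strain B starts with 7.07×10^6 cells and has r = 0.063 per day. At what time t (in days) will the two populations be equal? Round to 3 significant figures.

Set 438300·e^(0.324t) = 7.07×10^6·e^(0.063t).
e^((0.324 − 0.063)t) = 7.07×10^6/438300 → e^(0.261·t) = 16.131.
0.261·t = ln(16.131) = 2.7807, so t = 2.7807/0.261 = 10.654.

10.7 days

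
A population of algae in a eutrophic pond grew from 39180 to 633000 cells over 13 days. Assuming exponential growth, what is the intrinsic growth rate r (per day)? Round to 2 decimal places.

From N(t) = N₀·e^(rt): e^(r·13) = 633000/39180 = 16.156.
r·13 = ln(16.156) = 2.7823, so r = 2.7823/13 = 0.21402.

0.21 per day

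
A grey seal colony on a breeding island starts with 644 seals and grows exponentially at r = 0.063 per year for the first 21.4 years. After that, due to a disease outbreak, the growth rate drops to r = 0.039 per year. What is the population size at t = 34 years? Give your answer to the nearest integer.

Phase 1: N(21.4) = 644·e^(0.063×21.4) = 644·e^1.348 = 2479.71.
Phase 2 runs for 34 − 21.4 = 12.6 years at r = 0.039.
N(34) = 2479.71·e^(0.039×12.6) = 2479.71·e^0.4914 = 4053.35.

4053 seals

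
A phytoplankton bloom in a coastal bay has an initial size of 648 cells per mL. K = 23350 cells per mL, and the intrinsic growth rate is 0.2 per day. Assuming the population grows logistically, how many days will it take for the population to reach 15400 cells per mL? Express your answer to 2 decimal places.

21.09 days

A = (K − N₀)/N₀ = (23350 − 648)/648 = 35.034.
Solve 23350/(1 + 35.034·e^(−0.2t)) = 15400: 1 + 35.034·e^(−0.2t) = 1.5162, so e^(−0.2t) = 0.0147352.
−0.2·t = ln(0.0147352) = -4.2175, so t = 4.2175/0.2 = 21.088.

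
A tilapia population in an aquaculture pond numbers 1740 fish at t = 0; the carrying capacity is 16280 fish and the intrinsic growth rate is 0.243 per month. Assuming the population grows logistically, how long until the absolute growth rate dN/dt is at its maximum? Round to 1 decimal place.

Logistic growth is fastest at N = K/2 = 8140.
A = (K − N₀)/N₀ = 8.3563. Set K/(1 + A·e^(−rt)) = K/2 → A·e^(−rt) = 1.
e^(−0.243t) = 1/8.3563 = 0.11967, so t = ln(8.3563)/0.243 = 2.123/0.243 = 8.7367.

8.7 months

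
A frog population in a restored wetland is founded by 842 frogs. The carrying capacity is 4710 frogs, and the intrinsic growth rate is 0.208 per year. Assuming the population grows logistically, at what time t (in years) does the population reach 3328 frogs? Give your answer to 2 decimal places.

A = (K − N₀)/N₀ = (4710 − 842)/842 = 4.5938.
Solve 4710/(1 + 4.5938·e^(−0.208t)) = 3328: 1 + 4.5938·e^(−0.208t) = 1.4153, so e^(−0.208t) = 0.0903962.
−0.208·t = ln(0.0903962) = -2.4036, so t = 2.4036/0.208 = 11.556.

11.56 years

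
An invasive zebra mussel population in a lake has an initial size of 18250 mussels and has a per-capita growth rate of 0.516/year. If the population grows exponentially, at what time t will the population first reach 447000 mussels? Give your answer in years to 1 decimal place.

6.2 years

Set N₀·e^(rt) = 447000: e^(0.516·t) = 447000/18250 = 24.493.
0.516·t = ln(24.493) = 3.1984, so t = 3.1984/0.516 = 6.1984.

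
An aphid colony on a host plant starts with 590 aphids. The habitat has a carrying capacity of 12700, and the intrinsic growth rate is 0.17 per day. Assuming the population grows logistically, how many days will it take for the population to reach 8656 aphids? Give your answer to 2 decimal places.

22.25 days

A = (K − N₀)/N₀ = (12700 − 590)/590 = 20.525.
Solve 12700/(1 + 20.525·e^(−0.17t)) = 8656: 1 + 20.525·e^(−0.17t) = 1.4672, so e^(−0.17t) = 0.0227615.
−0.17·t = ln(0.0227615) = -3.7827, so t = 3.7827/0.17 = 22.251.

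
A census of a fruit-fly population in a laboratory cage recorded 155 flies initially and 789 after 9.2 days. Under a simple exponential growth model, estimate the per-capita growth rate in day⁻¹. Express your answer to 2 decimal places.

From N(t) = N₀·e^(rt): e^(r·9.2) = 789/155 = 5.0903.
r·9.2 = ln(5.0903) = 1.6273, so r = 1.6273/9.2 = 0.17688.

0.18 per day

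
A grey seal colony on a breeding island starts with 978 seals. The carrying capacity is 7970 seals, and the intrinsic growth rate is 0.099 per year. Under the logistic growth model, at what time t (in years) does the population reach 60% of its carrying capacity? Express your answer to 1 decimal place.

24.0 years

A = (K − N₀)/N₀ = (7970 − 978)/978 = 7.1493.
Solve 7970/(1 + 7.1493·e^(−0.099t)) = 4782: 1 + 7.1493·e^(−0.099t) = 1.6667, so e^(−0.099t) = 0.0932494.
−0.099·t = ln(0.0932494) = -2.3725, so t = 2.3725/0.099 = 23.964.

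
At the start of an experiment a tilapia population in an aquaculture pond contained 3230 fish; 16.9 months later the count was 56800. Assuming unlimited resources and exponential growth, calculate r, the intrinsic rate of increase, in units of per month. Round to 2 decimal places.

From N(t) = N₀·e^(rt): e^(r·16.9) = 56800/3230 = 17.585.
r·16.9 = ln(17.585) = 2.8671, so r = 2.8671/16.9 = 0.16965.

0.17 per month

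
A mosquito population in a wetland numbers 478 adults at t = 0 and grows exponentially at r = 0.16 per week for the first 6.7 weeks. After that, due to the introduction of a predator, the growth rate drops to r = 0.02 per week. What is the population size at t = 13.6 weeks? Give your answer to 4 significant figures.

1603 adults

Phase 1: N(6.7) = 478·e^(0.16×6.7) = 478·e^1.072 = 1396.34.
Phase 2 runs for 13.6 − 6.7 = 6.9 weeks at r = 0.02.
N(13.6) = 1396.34·e^(0.02×6.9) = 1396.34·e^0.138 = 1602.97.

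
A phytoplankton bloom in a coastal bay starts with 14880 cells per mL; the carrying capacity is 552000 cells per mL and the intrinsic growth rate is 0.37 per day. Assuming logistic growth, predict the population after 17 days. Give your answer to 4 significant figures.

517400 cells per mL

A = (K − N₀)/N₀ = (552000 − 14880)/14880 = 36.097.
N(t) = K/(1 + A·e^(−rt)) = 552000/(1 + 36.097×e^(−0.37×17)).
e^(−6.29) = 0.0018548; denominator = 1 + 36.097×0.0018548 = 1.067.
N = 552000/1.067 = 517362.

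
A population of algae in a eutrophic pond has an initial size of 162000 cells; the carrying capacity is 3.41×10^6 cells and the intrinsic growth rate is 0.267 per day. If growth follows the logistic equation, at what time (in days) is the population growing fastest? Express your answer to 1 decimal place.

Logistic growth is fastest at N = K/2 = 1.705×10^6.
A = (K − N₀)/N₀ = 20.049. Set K/(1 + A·e^(−rt)) = K/2 → A·e^(−rt) = 1.
e^(−0.267t) = 1/20.049 = 0.0498768, so t = ln(20.049)/0.267 = 2.9982/0.267 = 11.229.

11.2 days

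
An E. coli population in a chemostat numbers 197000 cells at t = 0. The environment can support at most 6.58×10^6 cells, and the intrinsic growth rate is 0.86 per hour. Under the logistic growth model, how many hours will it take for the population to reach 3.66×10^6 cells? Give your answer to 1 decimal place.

A = (K − N₀)/N₀ = (6.58×10^6 − 197000)/197000 = 32.401.
Solve 6.58×10^6/(1 + 32.401·e^(−0.86t)) = 3.66×10^6: 1 + 32.401·e^(−0.86t) = 1.7978, so e^(−0.86t) = 0.0246231.
−0.86·t = ln(0.0246231) = -3.7041, so t = 3.7041/0.86 = 4.3071.

4.3 hours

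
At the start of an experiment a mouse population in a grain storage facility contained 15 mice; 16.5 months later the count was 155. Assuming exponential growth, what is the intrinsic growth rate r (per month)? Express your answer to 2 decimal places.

0.14 per month

From N(t) = N₀·e^(rt): e^(r·16.5) = 155/15 = 10.333.
r·16.5 = ln(10.333) = 2.3354, so r = 2.3354/16.5 = 0.14154.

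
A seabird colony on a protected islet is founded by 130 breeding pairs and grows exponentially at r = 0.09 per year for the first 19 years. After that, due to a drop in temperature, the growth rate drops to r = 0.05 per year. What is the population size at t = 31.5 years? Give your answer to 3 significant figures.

1340 breeding pairs

Phase 1: N(19) = 130·e^(0.09×19) = 130·e^1.71 = 718.765.
Phase 2 runs for 31.5 − 19 = 12.5 years at r = 0.05.
N(31.5) = 718.765·e^(0.05×12.5) = 718.765·e^0.625 = 1342.83.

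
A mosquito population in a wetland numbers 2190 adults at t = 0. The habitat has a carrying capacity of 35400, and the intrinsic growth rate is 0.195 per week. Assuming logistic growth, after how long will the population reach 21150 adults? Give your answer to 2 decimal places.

15.97 weeks

A = (K − N₀)/N₀ = (35400 − 2190)/2190 = 15.164.
Solve 35400/(1 + 15.164·e^(−0.195t)) = 21150: 1 + 15.164·e^(−0.195t) = 1.6738, so e^(−0.195t) = 0.0444303.
−0.195·t = ln(0.0444303) = -3.1138, so t = 3.1138/0.195 = 15.968.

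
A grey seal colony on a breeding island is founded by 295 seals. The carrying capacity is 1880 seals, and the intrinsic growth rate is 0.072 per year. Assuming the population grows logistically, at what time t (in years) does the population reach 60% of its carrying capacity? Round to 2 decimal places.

28.98 years

A = (K − N₀)/N₀ = (1880 − 295)/295 = 5.3729.
Solve 1880/(1 + 5.3729·e^(−0.072t)) = 1128: 1 + 5.3729·e^(−0.072t) = 1.6667, so e^(−0.072t) = 0.12408.
−0.072·t = ln(0.12408) = -2.0868, so t = 2.0868/0.072 = 28.984.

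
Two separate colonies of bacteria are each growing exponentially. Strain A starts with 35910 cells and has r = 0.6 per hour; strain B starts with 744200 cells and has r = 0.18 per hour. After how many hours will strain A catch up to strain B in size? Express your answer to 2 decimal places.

Set 35910·e^(0.6t) = 744200·e^(0.18t).
e^((0.6 − 0.18)t) = 744200/35910 → e^(0.42·t) = 20.724.
0.42·t = ln(20.724) = 3.0313, so t = 3.0313/0.42 = 7.2174.

7.22 hours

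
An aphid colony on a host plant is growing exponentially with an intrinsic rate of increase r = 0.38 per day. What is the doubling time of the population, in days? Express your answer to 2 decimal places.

1.82 days

Doubling time t_d = ln(2)/r = 0.6931/0.38 = 1.8241.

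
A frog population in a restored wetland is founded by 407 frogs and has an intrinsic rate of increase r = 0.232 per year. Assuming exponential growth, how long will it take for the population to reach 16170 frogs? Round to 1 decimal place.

15.9 years

Set N₀·e^(rt) = 16170: e^(0.232·t) = 16170/407 = 39.73.
0.232·t = ln(39.73) = 3.6821, so t = 3.6821/0.232 = 15.871.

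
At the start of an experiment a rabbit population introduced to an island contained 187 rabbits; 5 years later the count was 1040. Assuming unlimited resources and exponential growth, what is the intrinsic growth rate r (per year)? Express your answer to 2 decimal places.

0.34 per year

From N(t) = N₀·e^(rt): e^(r·5) = 1040/187 = 5.5615.
r·5 = ln(5.5615) = 1.7159, so r = 1.7159/5 = 0.34317.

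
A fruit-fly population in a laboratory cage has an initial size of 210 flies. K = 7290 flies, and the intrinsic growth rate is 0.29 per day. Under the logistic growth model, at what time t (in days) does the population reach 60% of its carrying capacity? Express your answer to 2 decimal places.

13.53 days

A = (K − N₀)/N₀ = (7290 − 210)/210 = 33.714.
Solve 7290/(1 + 33.714·e^(−0.29t)) = 4374: 1 + 33.714·e^(−0.29t) = 1.6667, so e^(−0.29t) = 0.019774.
−0.29·t = ln(0.019774) = -3.9234, so t = 3.9234/0.29 = 13.529.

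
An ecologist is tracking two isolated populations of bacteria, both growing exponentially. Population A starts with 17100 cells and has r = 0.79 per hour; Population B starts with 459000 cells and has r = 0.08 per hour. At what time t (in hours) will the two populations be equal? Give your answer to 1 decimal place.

Set 17100·e^(0.79t) = 459000·e^(0.08t).
e^((0.79 − 0.08)t) = 459000/17100 → e^(0.71·t) = 26.842.
0.71·t = ln(26.842) = 3.29, so t = 3.29/0.71 = 4.6338.

4.6 hours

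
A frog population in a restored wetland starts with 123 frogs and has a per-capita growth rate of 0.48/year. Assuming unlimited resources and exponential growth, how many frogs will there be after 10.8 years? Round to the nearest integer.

N(t) = N₀·e^(rt) = 123 × e^(0.48×10.8) = 123 × e^5.184.
e^5.184 ≈ 178.39, so N ≈ 123 × 178.39 = 21942.6.

21943 frogs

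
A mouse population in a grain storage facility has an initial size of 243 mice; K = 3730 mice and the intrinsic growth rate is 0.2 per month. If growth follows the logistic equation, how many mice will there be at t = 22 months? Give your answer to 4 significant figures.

A = (K − N₀)/N₀ = (3730 − 243)/243 = 14.35.
N(t) = K/(1 + A·e^(−rt)) = 3730/(1 + 14.35×e^(−0.2×22)).
e^(−4.4) = 0.012277; denominator = 1 + 14.35×0.012277 = 1.1762.
N = 3730/1.1762 = 3171.29.

3171 mice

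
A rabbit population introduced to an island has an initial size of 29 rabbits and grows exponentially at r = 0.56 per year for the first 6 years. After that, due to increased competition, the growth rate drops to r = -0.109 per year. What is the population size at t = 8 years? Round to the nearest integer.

671 rabbits

Phase 1: N(6) = 29·e^(0.56×6) = 29·e^3.36 = 834.887.
Phase 2 runs for 8 − 6 = 2 years at r = -0.109.
N(8) = 834.887·e^(-0.109×2) = 834.887·e^-0.218 = 671.354.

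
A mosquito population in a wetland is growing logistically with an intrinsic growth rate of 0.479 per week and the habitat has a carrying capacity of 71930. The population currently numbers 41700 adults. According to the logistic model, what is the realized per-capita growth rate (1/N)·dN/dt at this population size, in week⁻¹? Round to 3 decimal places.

0.201 per week

(1/N)·dN/dt = r(1 − N/K) = 0.479 × (1 − 41700/71930).
= 0.479 × 0.42027 = 0.20131.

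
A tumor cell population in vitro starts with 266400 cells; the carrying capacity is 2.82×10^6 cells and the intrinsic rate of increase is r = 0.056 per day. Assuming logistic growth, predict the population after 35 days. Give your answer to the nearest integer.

1199893 cells

A = (K − N₀)/N₀ = (2.82×10^6 − 266400)/266400 = 9.5856.
N(t) = K/(1 + A·e^(−rt)) = 2.82×10^6/(1 + 9.5856×e^(−0.056×35)).
e^(−1.96) = 0.14086; denominator = 1 + 9.5856×0.14086 = 2.3502.
N = 2.82×10^6/2.3502 = 1.199893×10^6.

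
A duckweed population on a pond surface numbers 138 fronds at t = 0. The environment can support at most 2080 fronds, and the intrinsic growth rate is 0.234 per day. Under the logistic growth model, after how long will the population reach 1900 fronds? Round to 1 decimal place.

21.4 days

A = (K − N₀)/N₀ = (2080 − 138)/138 = 14.072.
Solve 2080/(1 + 14.072·e^(−0.234t)) = 1900: 1 + 14.072·e^(−0.234t) = 1.0947, so e^(−0.234t) = 0.00673207.
−0.234·t = ln(0.00673207) = -5.0009, so t = 5.0009/0.234 = 21.371.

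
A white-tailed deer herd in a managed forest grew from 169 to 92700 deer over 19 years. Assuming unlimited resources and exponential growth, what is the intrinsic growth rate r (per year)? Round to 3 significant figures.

From N(t) = N₀·e^(rt): e^(r·19) = 92700/169 = 548.52.
r·19 = ln(548.52) = 6.3072, so r = 6.3072/19 = 0.33196.

0.332 per year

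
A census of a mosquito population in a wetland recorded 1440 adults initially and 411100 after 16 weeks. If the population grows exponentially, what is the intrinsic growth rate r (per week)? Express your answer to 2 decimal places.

From N(t) = N₀·e^(rt): e^(r·16) = 411100/1440 = 285.49.
r·16 = ln(285.49) = 5.6542, so r = 5.6542/16 = 0.35339.

0.35 per week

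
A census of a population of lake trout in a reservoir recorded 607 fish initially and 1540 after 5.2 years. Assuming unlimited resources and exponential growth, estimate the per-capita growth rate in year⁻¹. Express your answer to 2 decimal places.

From N(t) = N₀·e^(rt): e^(r·5.2) = 1540/607 = 2.5371.
r·5.2 = ln(2.5371) = 0.93101, so r = 0.93101/5.2 = 0.17904.

0.18 per year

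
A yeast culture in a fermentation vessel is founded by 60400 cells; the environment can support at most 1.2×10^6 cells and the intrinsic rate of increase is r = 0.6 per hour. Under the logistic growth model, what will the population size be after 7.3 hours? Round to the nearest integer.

A = (K − N₀)/N₀ = (1.2×10^6 − 60400)/60400 = 18.868.
N(t) = K/(1 + A·e^(−rt)) = 1.2×10^6/(1 + 18.868×e^(−0.6×7.3)).
e^(−4.38) = 0.012525; denominator = 1 + 18.868×0.012525 = 1.2363.
N = 1.2×10^6/1.2363 = 970620.

970620 cells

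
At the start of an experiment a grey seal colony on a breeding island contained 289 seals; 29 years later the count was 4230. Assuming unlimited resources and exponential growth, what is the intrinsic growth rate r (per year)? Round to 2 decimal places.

0.09 per year

From N(t) = N₀·e^(rt): e^(r·29) = 4230/289 = 14.637.
r·29 = ln(14.637) = 2.6835, so r = 2.6835/29 = 0.092536.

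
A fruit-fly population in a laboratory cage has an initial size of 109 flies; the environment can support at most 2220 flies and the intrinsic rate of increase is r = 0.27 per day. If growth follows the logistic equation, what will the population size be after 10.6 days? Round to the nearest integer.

1054 flies

A = (K − N₀)/N₀ = (2220 − 109)/109 = 19.367.
N(t) = K/(1 + A·e^(−rt)) = 2220/(1 + 19.367×e^(−0.27×10.6)).
e^(−2.862) = 0.057154; denominator = 1 + 19.367×0.057154 = 2.1069.
N = 2220/2.1069 = 1053.68.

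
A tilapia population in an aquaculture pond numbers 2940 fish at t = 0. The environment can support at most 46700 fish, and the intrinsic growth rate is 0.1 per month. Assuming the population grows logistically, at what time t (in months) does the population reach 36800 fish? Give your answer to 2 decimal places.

A = (K − N₀)/N₀ = (46700 − 2940)/2940 = 14.884.
Solve 46700/(1 + 14.884·e^(−0.1t)) = 36800: 1 + 14.884·e^(−0.1t) = 1.269, so e^(−0.1t) = 0.0180741.
−0.1·t = ln(0.0180741) = -4.0133, so t = 4.0133/0.1 = 40.133.

40.13 months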